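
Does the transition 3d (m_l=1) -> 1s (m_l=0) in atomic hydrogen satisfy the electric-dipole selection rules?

forbidden

Initial l = 2, final l = 0, so Δl = -2. E1 requires Δl = ±1: fails.
m_l: 1 → 0 (Δm_l = -1). |Δm_l| ≤ 1 ok.
The transition is electric-dipole forbidden.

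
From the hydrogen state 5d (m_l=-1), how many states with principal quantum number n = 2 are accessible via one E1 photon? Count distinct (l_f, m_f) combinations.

E1 requires Δl = ±1, so l_f ∈ {1, 3}; with 0 ≤ l_f ≤ n_f−1 = 1, the allowed l_f values are {1}.
For l_f = 1: m_f ∈ {m_i−1, m_i, m_i+1} ∩ [−1, 1] = {-1, 0} → 2 states.
Total: 2.

2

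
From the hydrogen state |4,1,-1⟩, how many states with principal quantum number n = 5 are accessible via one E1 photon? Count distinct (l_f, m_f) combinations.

4

E1 requires Δl = ±1, so l_f ∈ {0, 2}; with 0 ≤ l_f ≤ n_f−1 = 4, the allowed l_f values are {0, 2}.
For l_f = 0: m_f ∈ {m_i−1, m_i, m_i+1} ∩ [−0, 0] = {0} → 1 state.
For l_f = 2: m_f ∈ {m_i−1, m_i, m_i+1} ∩ [−2, 2] = {-2, -1, 0} → 3 states.
Total: 4.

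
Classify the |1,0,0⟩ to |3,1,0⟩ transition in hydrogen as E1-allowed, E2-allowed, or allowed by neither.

E1

Δl = 1 − 0 = +1; l_i + l_f = 1.
Δm_l = +0.
E1 (Δl = ±1, |Δm_l| ≤ 1): satisfied.
E2 (Δl = 0,±2, l_i+l_f ≥ 2, |Δm_l| ≤ 2): not satisfied.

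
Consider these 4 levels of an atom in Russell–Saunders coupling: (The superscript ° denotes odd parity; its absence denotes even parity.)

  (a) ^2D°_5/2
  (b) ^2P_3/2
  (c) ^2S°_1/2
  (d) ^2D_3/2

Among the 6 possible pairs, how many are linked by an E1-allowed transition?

3

(a)–(b): allowed.
(a)–(c): forbidden (parity, ΔL, ΔJ).
(a)–(d): allowed.
(b)–(c): allowed.
(b)–(d): forbidden (parity).
(c)–(d): forbidden (ΔL).
Allowed pairs: 3 of 6.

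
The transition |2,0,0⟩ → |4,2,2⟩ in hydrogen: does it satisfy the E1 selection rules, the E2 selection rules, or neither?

Δl = 2 − 0 = +2; l_i + l_f = 2.
Δm_l = +2.
E1 (Δl = ±1, |Δm_l| ≤ 1): not satisfied.
E2 (Δl = 0,±2, l_i+l_f ≥ 2, |Δm_l| ≤ 2): satisfied.

E2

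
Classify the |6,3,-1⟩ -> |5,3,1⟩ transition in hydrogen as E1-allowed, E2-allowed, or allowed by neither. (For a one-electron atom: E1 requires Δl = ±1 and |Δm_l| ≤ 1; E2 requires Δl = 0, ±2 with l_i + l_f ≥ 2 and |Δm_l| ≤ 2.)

E2

Δl = 3 − 3 = +0; l_i + l_f = 6.
Δm_l = +2.
E1 (Δl = ±1, |Δm_l| ≤ 1): not satisfied.
E2 (Δl = 0,±2, l_i+l_f ≥ 2, |Δm_l| ≤ 2): satisfied.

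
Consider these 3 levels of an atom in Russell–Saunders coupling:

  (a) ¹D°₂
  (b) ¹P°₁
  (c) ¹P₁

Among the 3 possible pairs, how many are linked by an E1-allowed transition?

2

(a)–(b): forbidden (parity).
(a)–(c): allowed.
(b)–(c): allowed.
Allowed pairs: 2 of 3.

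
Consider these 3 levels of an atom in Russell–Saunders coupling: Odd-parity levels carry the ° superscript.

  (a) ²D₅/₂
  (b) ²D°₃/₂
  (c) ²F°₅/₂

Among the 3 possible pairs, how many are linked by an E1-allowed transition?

2

(a)–(b): allowed.
(a)–(c): allowed.
(b)–(c): forbidden (parity).
Allowed pairs: 2 of 3.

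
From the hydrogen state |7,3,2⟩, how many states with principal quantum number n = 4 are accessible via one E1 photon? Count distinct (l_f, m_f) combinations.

2

E1 requires Δl = ±1, so l_f ∈ {2, 4}; with 0 ≤ l_f ≤ n_f−1 = 3, the allowed l_f values are {2}.
For l_f = 2: m_f ∈ {m_i−1, m_i, m_i+1} ∩ [−2, 2] = {1, 2} → 2 states.
Total: 2.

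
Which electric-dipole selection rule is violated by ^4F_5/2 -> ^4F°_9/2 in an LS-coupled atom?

Initial level: S=3/2, L=3, J=5/2, parity even. Final level: S=3/2, L=3, J=9/2, parity odd.
Parity must change: even → odd — passes.
ΔS = 0: S: 3/2 → 3/2 — passes.
ΔL = 0, ±1 (not L=0↔0): L: 3 → 3, ΔL = +0 — passes.
ΔJ = 0, ±1 (not J=0↔0): J: 5/2 → 9/2, ΔJ = +2 — fails.

the ΔJ = 0, ±1 rule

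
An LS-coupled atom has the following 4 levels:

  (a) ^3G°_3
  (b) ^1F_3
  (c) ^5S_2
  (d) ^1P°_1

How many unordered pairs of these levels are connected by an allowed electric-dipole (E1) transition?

0

(a)–(b): forbidden (ΔS).
(a)–(c): forbidden (ΔS, ΔL).
(a)–(d): forbidden (parity, ΔS, ΔL, ΔJ).
(b)–(c): forbidden (parity, ΔS, ΔL).
(b)–(d): forbidden (ΔL, ΔJ).
(c)–(d): forbidden (ΔS).
Allowed pairs: 0 of 6.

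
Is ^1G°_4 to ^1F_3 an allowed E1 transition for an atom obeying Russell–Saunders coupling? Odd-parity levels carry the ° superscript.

Parity must change: odd → even — ✓.
ΔS = 0: S: 0 → 0 — ✓.
ΔL = 0, ±1 (not L=0↔0): L: 4 → 3, ΔL = -1 — ✓.
ΔJ = 0, ±1 (not J=0↔0): J: 4 → 3, ΔJ = -1 — ✓.
All four E1 rules are satisfied.

allowed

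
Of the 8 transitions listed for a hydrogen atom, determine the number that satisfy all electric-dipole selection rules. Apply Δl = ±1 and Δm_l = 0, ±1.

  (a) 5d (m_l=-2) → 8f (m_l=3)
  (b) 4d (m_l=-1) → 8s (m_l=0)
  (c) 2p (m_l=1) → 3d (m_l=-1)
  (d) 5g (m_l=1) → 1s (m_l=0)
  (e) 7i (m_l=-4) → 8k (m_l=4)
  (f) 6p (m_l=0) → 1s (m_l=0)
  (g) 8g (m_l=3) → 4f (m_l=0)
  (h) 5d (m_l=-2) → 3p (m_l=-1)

2

(a) forbidden — Δm_l = +5 (E1 requires Δm_l = 0, ±1)
(b) forbidden — Δl = -2 (E1 requires Δl = ±1)
(c) forbidden — Δm_l = -2 (E1 requires Δm_l = 0, ±1)
(d) forbidden — Δl = -4 (E1 requires Δl = ±1)
(e) forbidden — Δm_l = +8 (E1 requires Δm_l = 0, ±1)
(f) allowed
(g) forbidden — Δm_l = -3 (E1 requires Δm_l = 0, ±1)
(h) allowed
Total allowed: 2 of 8.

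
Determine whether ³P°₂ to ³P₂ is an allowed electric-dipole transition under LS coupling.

ΔS = 0: S: 1 → 1 — ✓.
ΔJ = 0, ±1 (not J=0↔0): J: 2 → 2, ΔJ = +0 — ✓.
ΔL = 0, ±1 (not L=0↔0): L: 1 → 1, ΔL = +0 — ✓.
Parity must change: odd → even — ✓.
All four E1 rules are satisfied.

allowed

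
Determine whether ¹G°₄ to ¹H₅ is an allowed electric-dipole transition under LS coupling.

allowed

Reading off the term symbols: S 0→0, L 4→5, J 4→5, parity odd→even.
Parity must change: odd → even — passes.
ΔS = 0: S: 0 → 0 — passes.
ΔL = 0, ±1 (not L=0↔0): L: 4 → 5, ΔL = +1 — passes.
ΔJ = 0, ±1 (not J=0↔0): J: 4 → 5, ΔJ = +1 — passes.
All four E1 rules are satisfied.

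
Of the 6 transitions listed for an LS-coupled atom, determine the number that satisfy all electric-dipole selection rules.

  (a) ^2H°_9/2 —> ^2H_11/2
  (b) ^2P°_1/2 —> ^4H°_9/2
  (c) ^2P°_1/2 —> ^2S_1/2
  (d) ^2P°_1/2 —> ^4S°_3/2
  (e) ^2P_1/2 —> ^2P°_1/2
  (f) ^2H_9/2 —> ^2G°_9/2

4

(a) allowed
(b) forbidden (parity, ΔS, ΔL, ΔJ fail)
(c) allowed
(d) forbidden (parity, ΔS fail)
(e) allowed
(f) allowed
Total allowed: 4 of 6.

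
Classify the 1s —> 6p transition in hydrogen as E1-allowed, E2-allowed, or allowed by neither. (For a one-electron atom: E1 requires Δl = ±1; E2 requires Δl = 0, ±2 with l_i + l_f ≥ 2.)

Δl = 1 − 0 = +1; l_i + l_f = 1.
E1 (Δl = ±1): satisfied.
E2 (Δl = 0,±2, l_i+l_f ≥ 2): not satisfied.

E1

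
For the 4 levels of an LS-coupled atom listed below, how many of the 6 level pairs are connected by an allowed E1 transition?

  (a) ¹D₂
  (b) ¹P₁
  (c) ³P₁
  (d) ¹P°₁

2

(a)–(b): forbidden (parity).
(a)–(c): forbidden (parity, ΔS).
(a)–(d): allowed.
(b)–(c): forbidden (parity, ΔS).
(b)–(d): allowed.
(c)–(d): forbidden (ΔS).
Allowed pairs: 2 of 6.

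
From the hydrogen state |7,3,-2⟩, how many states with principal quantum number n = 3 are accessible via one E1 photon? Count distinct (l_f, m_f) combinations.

E1 requires Δl = ±1, so l_f ∈ {2, 4}; with 0 ≤ l_f ≤ n_f−1 = 2, the allowed l_f values are {2}.
For l_f = 2: m_f ∈ {m_i−1, m_i, m_i+1} ∩ [−2, 2] = {-2, -1} → 2 states.
Total: 2.

2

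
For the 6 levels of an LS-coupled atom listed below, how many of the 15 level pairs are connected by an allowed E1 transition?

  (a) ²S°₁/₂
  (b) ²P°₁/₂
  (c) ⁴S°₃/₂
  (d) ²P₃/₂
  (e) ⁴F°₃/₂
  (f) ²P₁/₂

4

(a)–(b): forbidden (parity).
(a)–(c): forbidden (parity, ΔS, ΔL).
(a)–(d): allowed.
(a)–(e): forbidden (parity, ΔS, ΔL).
(a)–(f): allowed.
(b)–(c): forbidden (parity, ΔS).
(b)–(d): allowed.
(b)–(e): forbidden (parity, ΔS, ΔL).
(b)–(f): allowed.
(c)–(d): forbidden (ΔS).
(c)–(e): forbidden (parity, ΔL).
(c)–(f): forbidden (ΔS).
(d)–(e): forbidden (ΔS, ΔL).
(d)–(f): forbidden (parity).
(e)–(f): forbidden (ΔS, ΔL).
Allowed pairs: 4 of 15.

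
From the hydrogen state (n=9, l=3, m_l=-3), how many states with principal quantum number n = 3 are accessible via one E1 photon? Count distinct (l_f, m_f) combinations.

1

E1 requires Δl = ±1, so l_f ∈ {2, 4}; with 0 ≤ l_f ≤ n_f−1 = 2, the allowed l_f values are {2}.
For l_f = 2: m_f ∈ {m_i−1, m_i, m_i+1} ∩ [−2, 2] = {-2} → 1 state.
Total: 1.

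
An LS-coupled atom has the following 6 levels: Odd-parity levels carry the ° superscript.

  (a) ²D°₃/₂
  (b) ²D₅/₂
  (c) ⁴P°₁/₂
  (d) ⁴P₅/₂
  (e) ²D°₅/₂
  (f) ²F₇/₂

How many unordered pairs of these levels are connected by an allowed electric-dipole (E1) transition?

(a)–(b): allowed.
(a)–(c): forbidden (parity, ΔS).
(a)–(d): forbidden (ΔS).
(a)–(e): forbidden (parity).
(a)–(f): forbidden (ΔJ).
(b)–(c): forbidden (ΔS, ΔJ).
(b)–(d): forbidden (parity, ΔS).
(b)–(e): allowed.
(b)–(f): forbidden (parity).
(c)–(d): forbidden (ΔJ).
(c)–(e): forbidden (parity, ΔS, ΔJ).
(c)–(f): forbidden (ΔS, ΔL, ΔJ).
(d)–(e): forbidden (ΔS).
(d)–(f): forbidden (parity, ΔS, ΔL).
(e)–(f): allowed.
Allowed pairs: 3 of 15.

3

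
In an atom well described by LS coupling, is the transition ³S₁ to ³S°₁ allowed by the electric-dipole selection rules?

forbidden

Reading off the term symbols: S 1→1, L 0→0, J 1→1, parity even→odd.
Parity must change: even → odd — ✓.
ΔS = 0: S: 1 → 1 — ✓.
ΔL = 0, ±1 (not L=0↔0): L: 0 → 0, ΔL = +0 — ✗.
ΔJ = 0, ±1 (not J=0↔0): J: 1 → 1, ΔJ = +0 — ✓.
Rule(s) violated: ΔL.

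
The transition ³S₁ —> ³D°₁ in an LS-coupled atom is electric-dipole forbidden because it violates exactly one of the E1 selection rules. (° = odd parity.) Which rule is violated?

ΔJ = 0, ±1 (not J=0↔0): J: 1 → 1, ΔJ = +0 — ok.
Parity must change: even → odd — ok.
ΔL = 0, ±1 (not L=0↔0): L: 0 → 2, ΔL = +2 — fails.
ΔS = 0: S: 1 → 1 — ok.

the ΔL = 0, ±1 rule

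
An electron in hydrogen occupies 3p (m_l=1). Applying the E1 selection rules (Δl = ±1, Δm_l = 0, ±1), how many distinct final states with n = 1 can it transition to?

1

E1 requires Δl = ±1, so l_f ∈ {0, 2}; with 0 ≤ l_f ≤ n_f−1 = 0, the allowed l_f values are {0}.
For l_f = 0: m_f ∈ {m_i−1, m_i, m_i+1} ∩ [−0, 0] = {0} → 1 state.
Total: 1.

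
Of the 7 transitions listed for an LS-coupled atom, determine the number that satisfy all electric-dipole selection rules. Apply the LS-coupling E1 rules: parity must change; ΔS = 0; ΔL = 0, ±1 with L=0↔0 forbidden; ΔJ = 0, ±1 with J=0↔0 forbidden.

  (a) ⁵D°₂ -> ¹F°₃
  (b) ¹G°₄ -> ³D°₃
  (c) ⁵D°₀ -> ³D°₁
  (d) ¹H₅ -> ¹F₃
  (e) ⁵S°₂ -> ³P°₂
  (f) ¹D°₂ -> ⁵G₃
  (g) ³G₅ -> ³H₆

0

(a) forbidden (parity, ΔS fail)
(b) forbidden (parity, ΔS, ΔL fail)
(c) forbidden (parity, ΔS fail)
(d) forbidden (parity, ΔL, ΔJ fail)
(e) forbidden (parity, ΔS fail)
(f) forbidden (ΔS, ΔL fail)
(g) forbidden (parity fails)
Total allowed: 0 of 7.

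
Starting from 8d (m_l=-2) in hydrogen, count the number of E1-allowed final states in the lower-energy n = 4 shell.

4

E1 requires Δl = ±1, so l_f ∈ {1, 3}; with 0 ≤ l_f ≤ n_f−1 = 3, the allowed l_f values are {1, 3}.
For l_f = 1: m_f ∈ {m_i−1, m_i, m_i+1} ∩ [−1, 1] = {-1} → 1 state.
For l_f = 3: m_f ∈ {m_i−1, m_i, m_i+1} ∩ [−3, 3] = {-3, -2, -1} → 3 states.
Total: 4.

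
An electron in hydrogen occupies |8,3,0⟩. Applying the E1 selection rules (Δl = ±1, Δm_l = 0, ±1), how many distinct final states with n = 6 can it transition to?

E1 requires Δl = ±1, so l_f ∈ {2, 4}; with 0 ≤ l_f ≤ n_f−1 = 5, the allowed l_f values are {2, 4}.
For l_f = 2: m_f ∈ {m_i−1, m_i, m_i+1} ∩ [−2, 2] = {-1, 0, 1} → 3 states.
For l_f = 4: m_f ∈ {m_i−1, m_i, m_i+1} ∩ [−4, 4] = {-1, 0, 1} → 3 states.
Total: 6.

6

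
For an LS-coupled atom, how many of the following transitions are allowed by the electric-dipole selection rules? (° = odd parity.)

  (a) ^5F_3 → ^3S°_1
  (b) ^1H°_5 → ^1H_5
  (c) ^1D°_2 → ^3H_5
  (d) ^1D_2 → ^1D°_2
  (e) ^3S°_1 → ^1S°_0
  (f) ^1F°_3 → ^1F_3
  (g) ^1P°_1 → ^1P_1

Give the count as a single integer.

4

(a) forbidden (ΔS, ΔL, ΔJ fail)
(b) allowed
(c) forbidden (ΔS, ΔL, ΔJ fail)
(d) allowed
(e) forbidden (parity, ΔS, ΔL fail)
(f) allowed
(g) allowed
Total allowed: 4 of 7.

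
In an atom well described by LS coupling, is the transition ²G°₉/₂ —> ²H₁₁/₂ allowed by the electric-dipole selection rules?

allowed

Parity must change: odd → even — ok.
ΔS = 0: S: 1/2 → 1/2 — ok.
ΔJ = 0, ±1 (not J=0↔0): J: 9/2 → 11/2, ΔJ = +1 — ok.
ΔL = 0, ±1 (not L=0↔0): L: 4 → 5, ΔL = +1 — ok.
All four E1 rules are satisfied.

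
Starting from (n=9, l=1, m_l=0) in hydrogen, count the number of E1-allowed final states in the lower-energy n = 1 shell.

E1 requires Δl = ±1, so l_f ∈ {0, 2}; with 0 ≤ l_f ≤ n_f−1 = 0, the allowed l_f values are {0}.
For l_f = 0: m_f ∈ {m_i−1, m_i, m_i+1} ∩ [−0, 0] = {0} → 1 state.
Total: 1.

1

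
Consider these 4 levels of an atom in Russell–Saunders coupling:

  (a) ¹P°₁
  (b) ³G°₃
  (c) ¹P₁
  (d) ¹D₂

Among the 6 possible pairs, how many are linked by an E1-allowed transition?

(a)–(b): forbidden (parity, ΔS, ΔL, ΔJ).
(a)–(c): allowed.
(a)–(d): allowed.
(b)–(c): forbidden (ΔS, ΔL, ΔJ).
(b)–(d): forbidden (ΔS, ΔL).
(c)–(d): forbidden (parity).
Allowed pairs: 2 of 6.

2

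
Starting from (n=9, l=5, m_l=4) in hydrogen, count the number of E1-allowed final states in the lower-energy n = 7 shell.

5

E1 requires Δl = ±1, so l_f ∈ {4, 6}; with 0 ≤ l_f ≤ n_f−1 = 6, the allowed l_f values are {4, 6}.
For l_f = 4: m_f ∈ {m_i−1, m_i, m_i+1} ∩ [−4, 4] = {3, 4} → 2 states.
For l_f = 6: m_f ∈ {m_i−1, m_i, m_i+1} ∩ [−6, 6] = {3, 4, 5} → 3 states.
Total: 5.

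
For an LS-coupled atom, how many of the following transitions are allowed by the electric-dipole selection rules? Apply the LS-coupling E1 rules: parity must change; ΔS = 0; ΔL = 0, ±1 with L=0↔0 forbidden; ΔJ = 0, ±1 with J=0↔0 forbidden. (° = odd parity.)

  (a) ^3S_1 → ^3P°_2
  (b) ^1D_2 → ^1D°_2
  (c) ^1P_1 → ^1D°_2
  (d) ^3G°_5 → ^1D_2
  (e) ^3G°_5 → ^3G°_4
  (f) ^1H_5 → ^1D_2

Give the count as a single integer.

(a) allowed
(b) allowed
(c) allowed
(d) forbidden (ΔS, ΔL, ΔJ fail)
(e) forbidden (parity fails)
(f) forbidden (parity, ΔL, ΔJ fail)
Total allowed: 3 of 6.

3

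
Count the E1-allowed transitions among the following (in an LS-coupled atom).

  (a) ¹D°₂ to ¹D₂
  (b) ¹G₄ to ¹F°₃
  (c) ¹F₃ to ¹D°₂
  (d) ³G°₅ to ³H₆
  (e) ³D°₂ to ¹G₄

(a) allowed
(b) allowed
(c) allowed
(d) allowed
(e) forbidden (ΔS, ΔL, ΔJ fail)
Total allowed: 4 of 5.

4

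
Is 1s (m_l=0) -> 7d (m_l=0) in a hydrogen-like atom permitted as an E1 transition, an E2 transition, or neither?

Δl = 2 − 0 = +2; l_i + l_f = 2.
Δm_l = +0.
E1 (Δl = ±1, |Δm_l| ≤ 1): not satisfied.
E2 (Δl = 0,±2, l_i+l_f ≥ 2, |Δm_l| ≤ 2): satisfied.

E2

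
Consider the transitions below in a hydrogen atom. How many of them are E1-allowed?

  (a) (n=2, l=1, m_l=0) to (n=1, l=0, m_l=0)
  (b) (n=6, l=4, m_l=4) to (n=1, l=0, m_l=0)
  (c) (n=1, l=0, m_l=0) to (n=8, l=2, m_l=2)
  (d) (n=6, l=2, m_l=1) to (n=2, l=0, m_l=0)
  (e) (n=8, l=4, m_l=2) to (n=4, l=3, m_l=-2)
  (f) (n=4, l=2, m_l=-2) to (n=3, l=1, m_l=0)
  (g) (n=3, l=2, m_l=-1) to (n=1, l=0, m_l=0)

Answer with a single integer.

1

(a) allowed
(b) forbidden — Δl = -4 (E1 requires Δl = ±1); Δm_l = -4 (E1 requires Δm_l = 0, ±1)
(c) forbidden — Δl = +2 (E1 requires Δl = ±1); Δm_l = +2 (E1 requires Δm_l = 0, ±1)
(d) forbidden — Δl = -2 (E1 requires Δl = ±1)
(e) forbidden — Δm_l = -4 (E1 requires Δm_l = 0, ±1)
(f) forbidden — Δm_l = +2 (E1 requires Δm_l = 0, ±1)
(g) forbidden — Δl = -2 (E1 requires Δl = ±1)
Total allowed: 1 of 7.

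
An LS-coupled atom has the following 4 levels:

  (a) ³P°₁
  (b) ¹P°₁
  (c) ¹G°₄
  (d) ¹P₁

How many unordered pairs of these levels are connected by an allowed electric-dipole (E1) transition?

(a)–(b): forbidden (parity, ΔS).
(a)–(c): forbidden (parity, ΔS, ΔL, ΔJ).
(a)–(d): forbidden (ΔS).
(b)–(c): forbidden (parity, ΔL, ΔJ).
(b)–(d): allowed.
(c)–(d): forbidden (ΔL, ΔJ).
Allowed pairs: 1 of 6.

1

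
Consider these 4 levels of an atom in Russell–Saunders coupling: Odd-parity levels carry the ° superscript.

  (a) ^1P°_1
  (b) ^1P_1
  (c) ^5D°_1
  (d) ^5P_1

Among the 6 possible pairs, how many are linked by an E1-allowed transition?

2

(a)–(b): allowed.
(a)–(c): forbidden (parity, ΔS).
(a)–(d): forbidden (ΔS).
(b)–(c): forbidden (ΔS).
(b)–(d): forbidden (parity, ΔS).
(c)–(d): allowed.
Allowed pairs: 2 of 6.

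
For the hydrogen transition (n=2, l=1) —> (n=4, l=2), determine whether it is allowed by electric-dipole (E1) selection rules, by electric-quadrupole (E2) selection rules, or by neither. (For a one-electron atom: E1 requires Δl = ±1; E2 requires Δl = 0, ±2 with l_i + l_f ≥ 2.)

E1

Δl = 2 − 1 = +1; l_i + l_f = 3.
E1 (Δl = ±1): satisfied.
E2 (Δl = 0,±2, l_i+l_f ≥ 2): not satisfied.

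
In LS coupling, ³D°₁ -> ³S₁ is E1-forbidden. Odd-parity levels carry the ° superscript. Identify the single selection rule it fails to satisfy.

Reading off the term symbols: S 1→1, L 2→0, J 1→1, parity odd→even.
Parity must change: odd → even — passes.
ΔS = 0: S: 1 → 1 — passes.
ΔL = 0, ±1 (not L=0↔0): L: 2 → 0, ΔL = -2 — fails.
ΔJ = 0, ±1 (not J=0↔0): J: 1 → 1, ΔJ = +0 — passes.

the ΔL = 0, ±1 rule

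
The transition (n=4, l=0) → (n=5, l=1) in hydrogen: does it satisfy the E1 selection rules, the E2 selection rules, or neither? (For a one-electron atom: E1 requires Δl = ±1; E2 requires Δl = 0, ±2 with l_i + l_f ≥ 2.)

E1

Δl = 1 − 0 = +1; l_i + l_f = 1.
E1 (Δl = ±1): satisfied.
E2 (Δl = 0,±2, l_i+l_f ≥ 2): not satisfied.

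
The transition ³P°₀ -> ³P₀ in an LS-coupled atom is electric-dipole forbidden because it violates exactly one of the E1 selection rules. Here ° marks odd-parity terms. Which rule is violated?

the J=0 ↔ J=0 exclusion

Reading off the term symbols: S 1→1, L 1→1, J 0→0, parity odd→even.
ΔS = 0: S: 1 → 1 — ✓.
ΔJ = 0, ±1 (not J=0↔0): J: 0 → 0, ΔJ = +0 — ✗.
ΔL = 0, ±1 (not L=0↔0): L: 1 → 1, ΔL = +0 — ✓.
Parity must change: odd → even — ✓.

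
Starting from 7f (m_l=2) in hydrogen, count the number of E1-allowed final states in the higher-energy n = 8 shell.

5

E1 requires Δl = ±1, so l_f ∈ {2, 4}; with 0 ≤ l_f ≤ n_f−1 = 7, the allowed l_f values are {2, 4}.
For l_f = 2: m_f ∈ {m_i−1, m_i, m_i+1} ∩ [−2, 2] = {1, 2} → 2 states.
For l_f = 4: m_f ∈ {m_i−1, m_i, m_i+1} ∩ [−4, 4] = {1, 2, 3} → 3 states.
Total: 5.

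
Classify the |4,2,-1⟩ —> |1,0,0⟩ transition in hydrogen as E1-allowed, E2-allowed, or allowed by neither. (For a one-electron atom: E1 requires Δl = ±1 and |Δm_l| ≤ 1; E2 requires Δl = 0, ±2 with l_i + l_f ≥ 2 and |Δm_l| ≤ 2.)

E2

Δl = 0 − 2 = -2; l_i + l_f = 2.
Δm_l = +1.
E1 (Δl = ±1, |Δm_l| ≤ 1): not satisfied.
E2 (Δl = 0,±2, l_i+l_f ≥ 2, |Δm_l| ≤ 2): satisfied.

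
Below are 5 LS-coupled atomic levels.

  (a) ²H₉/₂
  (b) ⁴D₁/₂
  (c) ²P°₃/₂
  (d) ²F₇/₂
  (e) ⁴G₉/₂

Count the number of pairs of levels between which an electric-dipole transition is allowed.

(a)–(b): forbidden (parity, ΔS, ΔL, ΔJ).
(a)–(c): forbidden (ΔL, ΔJ).
(a)–(d): forbidden (parity, ΔL).
(a)–(e): forbidden (parity, ΔS).
(b)–(c): forbidden (ΔS).
(b)–(d): forbidden (parity, ΔS, ΔJ).
(b)–(e): forbidden (parity, ΔL, ΔJ).
(c)–(d): forbidden (ΔL, ΔJ).
(c)–(e): forbidden (ΔS, ΔL, ΔJ).
(d)–(e): forbidden (parity, ΔS).
Allowed pairs: 0 of 10.

0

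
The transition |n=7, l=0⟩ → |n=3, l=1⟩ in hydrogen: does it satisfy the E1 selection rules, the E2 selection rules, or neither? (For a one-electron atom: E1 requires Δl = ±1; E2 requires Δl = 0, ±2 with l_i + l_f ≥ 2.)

Δl = 1 − 0 = +1; l_i + l_f = 1.
E1 (Δl = ±1): satisfied.
E2 (Δl = 0,±2, l_i+l_f ≥ 2): not satisfied.

E1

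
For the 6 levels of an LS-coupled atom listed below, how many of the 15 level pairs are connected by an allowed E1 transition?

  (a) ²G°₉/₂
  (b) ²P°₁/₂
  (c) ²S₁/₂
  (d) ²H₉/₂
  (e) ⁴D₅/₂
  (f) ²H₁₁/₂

(a)–(b): forbidden (parity, ΔL, ΔJ).
(a)–(c): forbidden (ΔL, ΔJ).
(a)–(d): allowed.
(a)–(e): forbidden (ΔS, ΔL, ΔJ).
(a)–(f): allowed.
(b)–(c): allowed.
(b)–(d): forbidden (ΔL, ΔJ).
(b)–(e): forbidden (ΔS, ΔJ).
(b)–(f): forbidden (ΔL, ΔJ).
(c)–(d): forbidden (parity, ΔL, ΔJ).
(c)–(e): forbidden (parity, ΔS, ΔL, ΔJ).
(c)–(f): forbidden (parity, ΔL, ΔJ).
(d)–(e): forbidden (parity, ΔS, ΔL, ΔJ).
(d)–(f): forbidden (parity).
(e)–(f): forbidden (parity, ΔS, ΔL, ΔJ).
Allowed pairs: 3 of 15.

3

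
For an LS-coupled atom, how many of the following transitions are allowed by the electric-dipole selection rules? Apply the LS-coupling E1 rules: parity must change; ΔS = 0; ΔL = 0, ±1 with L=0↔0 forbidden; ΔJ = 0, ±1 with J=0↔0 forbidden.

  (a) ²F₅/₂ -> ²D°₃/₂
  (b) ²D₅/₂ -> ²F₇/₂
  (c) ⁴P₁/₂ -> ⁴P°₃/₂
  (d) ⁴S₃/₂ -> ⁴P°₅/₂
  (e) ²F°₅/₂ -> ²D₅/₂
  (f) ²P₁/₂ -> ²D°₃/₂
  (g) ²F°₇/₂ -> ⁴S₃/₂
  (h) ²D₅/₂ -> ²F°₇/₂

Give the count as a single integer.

(a) allowed
(b) forbidden (parity fails)
(c) allowed
(d) allowed
(e) allowed
(f) allowed
(g) forbidden (ΔS, ΔL, ΔJ fail)
(h) allowed
Total allowed: 6 of 8.

6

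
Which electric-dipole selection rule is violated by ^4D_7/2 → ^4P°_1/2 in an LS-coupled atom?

the ΔJ = 0, ±1 rule

Parity must change: even → odd — ok.
ΔS = 0: S: 3/2 → 3/2 — ok.
ΔL = 0, ±1 (not L=0↔0): L: 2 → 1, ΔL = -1 — ok.
ΔJ = 0, ±1 (not J=0↔0): J: 7/2 → 1/2, ΔJ = -3 — fails.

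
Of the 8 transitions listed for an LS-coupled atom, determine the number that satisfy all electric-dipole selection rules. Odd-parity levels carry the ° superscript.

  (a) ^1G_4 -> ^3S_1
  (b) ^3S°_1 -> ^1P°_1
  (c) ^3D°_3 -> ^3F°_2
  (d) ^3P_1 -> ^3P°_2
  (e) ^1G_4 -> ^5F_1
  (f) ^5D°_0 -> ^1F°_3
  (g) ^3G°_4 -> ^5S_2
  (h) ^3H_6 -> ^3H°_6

2

(a) forbidden (parity, ΔS, ΔL, ΔJ fail)
(b) forbidden (parity, ΔS fail)
(c) forbidden (parity fails)
(d) allowed
(e) forbidden (parity, ΔS, ΔJ fail)
(f) forbidden (parity, ΔS, ΔJ fail)
(g) forbidden (ΔS, ΔL, ΔJ fail)
(h) allowed
Total allowed: 2 of 8.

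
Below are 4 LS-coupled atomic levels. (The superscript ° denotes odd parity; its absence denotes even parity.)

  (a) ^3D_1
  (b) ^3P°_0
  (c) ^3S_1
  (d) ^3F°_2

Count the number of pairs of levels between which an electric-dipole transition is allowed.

3

(a)–(b): allowed.
(a)–(c): forbidden (parity, ΔL).
(a)–(d): allowed.
(b)–(c): allowed.
(b)–(d): forbidden (parity, ΔL, ΔJ).
(c)–(d): forbidden (ΔL).
Allowed pairs: 3 of 6.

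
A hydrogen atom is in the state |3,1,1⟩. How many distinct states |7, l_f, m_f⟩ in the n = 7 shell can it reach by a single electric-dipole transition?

4

E1 requires Δl = ±1, so l_f ∈ {0, 2}; with 0 ≤ l_f ≤ n_f−1 = 6, the allowed l_f values are {0, 2}.
For l_f = 0: m_f ∈ {m_i−1, m_i, m_i+1} ∩ [−0, 0] = {0} → 1 state.
For l_f = 2: m_f ∈ {m_i−1, m_i, m_i+1} ∩ [−2, 2] = {0, 1, 2} → 3 states.
Total: 4.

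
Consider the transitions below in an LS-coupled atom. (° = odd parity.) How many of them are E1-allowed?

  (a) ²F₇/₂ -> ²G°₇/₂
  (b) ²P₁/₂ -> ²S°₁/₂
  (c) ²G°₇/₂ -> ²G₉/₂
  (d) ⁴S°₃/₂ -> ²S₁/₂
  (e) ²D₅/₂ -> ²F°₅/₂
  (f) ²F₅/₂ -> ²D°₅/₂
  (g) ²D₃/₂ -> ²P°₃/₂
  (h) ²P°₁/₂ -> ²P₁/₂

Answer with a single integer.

7

(a) allowed
(b) allowed
(c) allowed
(d) forbidden (ΔS, ΔL fail)
(e) allowed
(f) allowed
(g) allowed
(h) allowed
Total allowed: 7 of 8.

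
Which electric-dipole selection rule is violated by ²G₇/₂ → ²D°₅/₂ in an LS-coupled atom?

the ΔL = 0, ±1 rule

Reading off the term symbols: S 1/2→1/2, L 4→2, J 7/2→5/2, parity even→odd.
Parity must change: even → odd — ✓.
ΔS = 0: S: 1/2 → 1/2 — ✓.
ΔL = 0, ±1 (not L=0↔0): L: 4 → 2, ΔL = -2 — ✗.
ΔJ = 0, ±1 (not J=0↔0): J: 7/2 → 5/2, ΔJ = -1 — ✓.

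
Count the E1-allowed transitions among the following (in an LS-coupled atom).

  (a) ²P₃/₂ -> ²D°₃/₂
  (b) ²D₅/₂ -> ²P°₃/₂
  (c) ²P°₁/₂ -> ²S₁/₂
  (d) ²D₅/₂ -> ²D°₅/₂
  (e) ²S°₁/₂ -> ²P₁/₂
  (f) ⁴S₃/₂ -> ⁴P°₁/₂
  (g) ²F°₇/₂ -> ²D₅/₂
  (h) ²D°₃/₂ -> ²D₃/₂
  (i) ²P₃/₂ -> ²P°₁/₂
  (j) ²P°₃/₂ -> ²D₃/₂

(a) allowed
(b) allowed
(c) allowed
(d) allowed
(e) allowed
(f) allowed
(g) allowed
(h) allowed
(i) allowed
(j) allowed
Total allowed: 10 of 10.

10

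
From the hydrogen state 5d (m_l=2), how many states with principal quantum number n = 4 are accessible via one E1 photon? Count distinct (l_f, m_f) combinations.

4

E1 requires Δl = ±1, so l_f ∈ {1, 3}; with 0 ≤ l_f ≤ n_f−1 = 3, the allowed l_f values are {1, 3}.
For l_f = 1: m_f ∈ {m_i−1, m_i, m_i+1} ∩ [−1, 1] = {1} → 1 state.
For l_f = 3: m_f ∈ {m_i−1, m_i, m_i+1} ∩ [−3, 3] = {1, 2, 3} → 3 states.
Total: 4.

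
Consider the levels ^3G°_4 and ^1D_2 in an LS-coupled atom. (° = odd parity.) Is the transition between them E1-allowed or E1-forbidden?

forbidden

Initial level: S=1, L=4, J=4, parity odd. Final level: S=0, L=2, J=2, parity even.
Parity must change: odd → even — satisfied.
ΔS = 0: S: 1 → 0 — violated.
ΔL = 0, ±1 (not L=0↔0): L: 4 → 2, ΔL = -2 — violated.
ΔJ = 0, ±1 (not J=0↔0): J: 4 → 2, ΔJ = -2 — violated.
Rule(s) violated: ΔS, ΔL, ΔJ.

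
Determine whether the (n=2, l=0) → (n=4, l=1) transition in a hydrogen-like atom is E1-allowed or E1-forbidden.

allowed

l: 0 → 1 (Δl = +1). Δl = ±1 ✓.
All E1 selection rules are satisfied.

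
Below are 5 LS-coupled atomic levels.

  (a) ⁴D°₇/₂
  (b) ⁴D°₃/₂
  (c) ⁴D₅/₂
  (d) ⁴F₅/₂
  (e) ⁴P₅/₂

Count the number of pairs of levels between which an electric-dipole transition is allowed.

(a)–(b): forbidden (parity, ΔJ).
(a)–(c): allowed.
(a)–(d): allowed.
(a)–(e): allowed.
(b)–(c): allowed.
(b)–(d): allowed.
(b)–(e): allowed.
(c)–(d): forbidden (parity).
(c)–(e): forbidden (parity).
(d)–(e): forbidden (parity, ΔL).
Allowed pairs: 6 of 10.

6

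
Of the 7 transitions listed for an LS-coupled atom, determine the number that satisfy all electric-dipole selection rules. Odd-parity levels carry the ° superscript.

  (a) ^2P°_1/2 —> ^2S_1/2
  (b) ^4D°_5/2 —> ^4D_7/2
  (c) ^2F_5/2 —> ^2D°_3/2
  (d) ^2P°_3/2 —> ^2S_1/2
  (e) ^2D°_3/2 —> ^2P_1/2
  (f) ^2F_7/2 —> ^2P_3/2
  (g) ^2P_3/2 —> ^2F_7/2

(a) allowed
(b) allowed
(c) allowed
(d) allowed
(e) allowed
(f) forbidden (parity, ΔL, ΔJ fail)
(g) forbidden (parity, ΔL, ΔJ fail)
Total allowed: 5 of 7.

5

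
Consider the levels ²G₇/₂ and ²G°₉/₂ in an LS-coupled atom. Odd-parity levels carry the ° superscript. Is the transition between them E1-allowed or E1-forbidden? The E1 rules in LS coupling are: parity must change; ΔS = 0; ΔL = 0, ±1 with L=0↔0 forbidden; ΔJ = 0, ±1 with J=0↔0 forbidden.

Parity must change: even → odd — passes.
ΔS = 0: S: 1/2 → 1/2 — passes.
ΔL = 0, ±1 (not L=0↔0): L: 4 → 4, ΔL = +0 — passes.
ΔJ = 0, ±1 (not J=0↔0): J: 7/2 → 9/2, ΔJ = +1 — passes.
All four E1 rules are satisfied.

allowed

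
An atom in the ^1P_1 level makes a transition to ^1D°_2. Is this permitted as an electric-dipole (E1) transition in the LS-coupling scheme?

allowed

Initial level: S=0, L=1, J=1, parity even. Final level: S=0, L=2, J=2, parity odd.
Parity must change: even → odd — satisfied.
ΔS = 0: S: 0 → 0 — satisfied.
ΔL = 0, ±1 (not L=0↔0): L: 1 → 2, ΔL = +1 — satisfied.
ΔJ = 0, ±1 (not J=0↔0): J: 1 → 2, ΔJ = +1 — satisfied.
All four E1 rules are satisfied.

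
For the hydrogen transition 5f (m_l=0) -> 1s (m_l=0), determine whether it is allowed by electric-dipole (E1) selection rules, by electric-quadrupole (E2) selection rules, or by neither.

neither

Δl = 0 − 3 = -3; l_i + l_f = 3.
Δm_l = +0.
E1 (Δl = ±1, |Δm_l| ≤ 1): not satisfied.
E2 (Δl = 0,±2, l_i+l_f ≥ 2, |Δm_l| ≤ 2): not satisfied.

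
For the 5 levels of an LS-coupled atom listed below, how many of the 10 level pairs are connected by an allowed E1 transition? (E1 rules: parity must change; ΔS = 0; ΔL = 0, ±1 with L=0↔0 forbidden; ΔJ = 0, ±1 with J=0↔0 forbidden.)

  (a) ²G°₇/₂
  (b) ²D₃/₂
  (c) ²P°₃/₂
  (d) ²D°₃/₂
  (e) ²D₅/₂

4

(a)–(b): forbidden (ΔL, ΔJ).
(a)–(c): forbidden (parity, ΔL, ΔJ).
(a)–(d): forbidden (parity, ΔL, ΔJ).
(a)–(e): forbidden (ΔL).
(b)–(c): allowed.
(b)–(d): allowed.
(b)–(e): forbidden (parity).
(c)–(d): forbidden (parity).
(c)–(e): allowed.
(d)–(e): allowed.
Allowed pairs: 4 of 10.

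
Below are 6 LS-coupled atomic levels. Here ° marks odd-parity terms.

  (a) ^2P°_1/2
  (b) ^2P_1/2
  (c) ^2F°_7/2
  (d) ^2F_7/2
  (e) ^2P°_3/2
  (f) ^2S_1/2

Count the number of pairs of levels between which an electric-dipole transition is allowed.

5

(a)–(b): allowed.
(a)–(c): forbidden (parity, ΔL, ΔJ).
(a)–(d): forbidden (ΔL, ΔJ).
(a)–(e): forbidden (parity).
(a)–(f): allowed.
(b)–(c): forbidden (ΔL, ΔJ).
(b)–(d): forbidden (parity, ΔL, ΔJ).
(b)–(e): allowed.
(b)–(f): forbidden (parity).
(c)–(d): allowed.
(c)–(e): forbidden (parity, ΔL, ΔJ).
(c)–(f): forbidden (ΔL, ΔJ).
(d)–(e): forbidden (ΔL, ΔJ).
(d)–(f): forbidden (parity, ΔL, ΔJ).
(e)–(f): allowed.
Allowed pairs: 5 of 15.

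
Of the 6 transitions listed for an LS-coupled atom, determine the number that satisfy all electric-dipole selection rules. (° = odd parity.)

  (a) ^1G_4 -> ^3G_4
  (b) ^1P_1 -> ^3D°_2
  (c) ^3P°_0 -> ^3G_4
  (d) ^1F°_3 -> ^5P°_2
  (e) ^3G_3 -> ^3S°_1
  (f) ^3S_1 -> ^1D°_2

0

(a) forbidden (parity, ΔS fail)
(b) forbidden (ΔS fails)
(c) forbidden (ΔL, ΔJ fail)
(d) forbidden (parity, ΔS, ΔL fail)
(e) forbidden (ΔL, ΔJ fail)
(f) forbidden (ΔS, ΔL fail)
Total allowed: 0 of 6.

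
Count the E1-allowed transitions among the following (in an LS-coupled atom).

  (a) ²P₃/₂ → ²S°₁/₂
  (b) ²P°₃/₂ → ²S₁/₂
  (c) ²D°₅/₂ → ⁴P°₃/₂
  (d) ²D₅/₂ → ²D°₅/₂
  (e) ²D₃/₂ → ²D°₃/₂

4

(a) allowed
(b) allowed
(c) forbidden (parity, ΔS fail)
(d) allowed
(e) allowed
Total allowed: 4 of 5.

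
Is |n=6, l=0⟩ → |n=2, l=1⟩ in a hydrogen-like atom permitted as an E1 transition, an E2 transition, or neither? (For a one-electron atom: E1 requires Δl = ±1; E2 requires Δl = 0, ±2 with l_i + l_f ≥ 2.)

E1

Δl = 1 − 0 = +1; l_i + l_f = 1.
E1 (Δl = ±1): satisfied.
E2 (Δl = 0,±2, l_i+l_f ≥ 2): not satisfied.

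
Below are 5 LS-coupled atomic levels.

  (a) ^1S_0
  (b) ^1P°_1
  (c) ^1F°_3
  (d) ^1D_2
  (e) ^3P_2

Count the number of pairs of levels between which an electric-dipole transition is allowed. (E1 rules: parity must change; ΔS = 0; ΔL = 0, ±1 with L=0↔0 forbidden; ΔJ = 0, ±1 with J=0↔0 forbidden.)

3

(a)–(b): allowed.
(a)–(c): forbidden (ΔL, ΔJ).
(a)–(d): forbidden (parity, ΔL, ΔJ).
(a)–(e): forbidden (parity, ΔS, ΔJ).
(b)–(c): forbidden (parity, ΔL, ΔJ).
(b)–(d): allowed.
(b)–(e): forbidden (ΔS).
(c)–(d): allowed.
(c)–(e): forbidden (ΔS, ΔL).
(d)–(e): forbidden (parity, ΔS).
Allowed pairs: 3 of 10.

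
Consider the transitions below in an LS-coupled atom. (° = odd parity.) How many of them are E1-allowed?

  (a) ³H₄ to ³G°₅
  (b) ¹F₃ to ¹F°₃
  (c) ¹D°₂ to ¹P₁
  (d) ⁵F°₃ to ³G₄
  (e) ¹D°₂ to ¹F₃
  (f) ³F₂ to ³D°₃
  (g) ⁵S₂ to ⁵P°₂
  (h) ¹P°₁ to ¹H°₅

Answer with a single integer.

(a) allowed
(b) allowed
(c) allowed
(d) forbidden (ΔS fails)
(e) allowed
(f) allowed
(g) allowed
(h) forbidden (parity, ΔL, ΔJ fail)
Total allowed: 6 of 8.

6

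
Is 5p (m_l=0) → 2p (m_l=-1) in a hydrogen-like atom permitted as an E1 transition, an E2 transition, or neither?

Δl = 1 − 1 = +0; l_i + l_f = 2.
Δm_l = -1.
E1 (Δl = ±1, |Δm_l| ≤ 1): not satisfied.
E2 (Δl = 0,±2, l_i+l_f ≥ 2, |Δm_l| ≤ 2): satisfied.

E2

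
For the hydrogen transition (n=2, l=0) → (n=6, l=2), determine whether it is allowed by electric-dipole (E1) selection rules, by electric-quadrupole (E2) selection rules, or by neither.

Δl = 2 − 0 = +2; l_i + l_f = 2.
E1 (Δl = ±1): not satisfied.
E2 (Δl = 0,±2, l_i+l_f ≥ 2): satisfied.

E2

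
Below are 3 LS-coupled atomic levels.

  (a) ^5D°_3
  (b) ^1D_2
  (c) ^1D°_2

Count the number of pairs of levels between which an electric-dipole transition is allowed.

1

(a)–(b): forbidden (ΔS).
(a)–(c): forbidden (parity, ΔS).
(b)–(c): allowed.
Allowed pairs: 1 of 3.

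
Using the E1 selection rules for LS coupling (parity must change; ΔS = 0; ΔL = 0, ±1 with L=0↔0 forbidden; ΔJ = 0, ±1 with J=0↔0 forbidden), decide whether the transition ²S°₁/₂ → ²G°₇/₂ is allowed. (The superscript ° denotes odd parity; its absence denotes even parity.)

Reading off the term symbols: S 1/2→1/2, L 0→4, J 1/2→7/2, parity odd→odd.
Parity must change: odd → odd — ✗.
ΔS = 0: S: 1/2 → 1/2 — ✓.
ΔL = 0, ±1 (not L=0↔0): L: 0 → 4, ΔL = +4 — ✗.
ΔJ = 0, ±1 (not J=0↔0): J: 1/2 → 7/2, ΔJ = +3 — ✗.
Rule(s) violated: parity, ΔL, ΔJ.

forbidden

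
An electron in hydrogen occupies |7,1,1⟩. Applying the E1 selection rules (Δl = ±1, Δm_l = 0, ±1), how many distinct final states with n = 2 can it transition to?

1

E1 requires Δl = ±1, so l_f ∈ {0, 2}; with 0 ≤ l_f ≤ n_f−1 = 1, the allowed l_f values are {0}.
For l_f = 0: m_f ∈ {m_i−1, m_i, m_i+1} ∩ [−0, 0] = {0} → 1 state.
Total: 1.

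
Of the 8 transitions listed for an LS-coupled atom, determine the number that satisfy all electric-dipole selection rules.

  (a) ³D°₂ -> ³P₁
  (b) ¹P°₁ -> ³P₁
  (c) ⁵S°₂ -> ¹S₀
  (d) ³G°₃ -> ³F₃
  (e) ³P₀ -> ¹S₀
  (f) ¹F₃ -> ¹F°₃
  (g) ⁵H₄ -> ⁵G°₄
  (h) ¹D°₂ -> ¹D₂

(a) allowed
(b) forbidden (ΔS fails)
(c) forbidden (ΔS, ΔL, ΔJ fail)
(d) allowed
(e) forbidden (parity, ΔS, ΔJ fail)
(f) allowed
(g) allowed
(h) allowed
Total allowed: 5 of 8.

5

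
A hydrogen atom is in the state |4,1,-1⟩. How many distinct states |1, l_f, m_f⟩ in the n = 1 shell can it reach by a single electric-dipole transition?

1

E1 requires Δl = ±1, so l_f ∈ {0, 2}; with 0 ≤ l_f ≤ n_f−1 = 0, the allowed l_f values are {0}.
For l_f = 0: m_f ∈ {m_i−1, m_i, m_i+1} ∩ [−0, 0] = {0} → 1 state.
Total: 1.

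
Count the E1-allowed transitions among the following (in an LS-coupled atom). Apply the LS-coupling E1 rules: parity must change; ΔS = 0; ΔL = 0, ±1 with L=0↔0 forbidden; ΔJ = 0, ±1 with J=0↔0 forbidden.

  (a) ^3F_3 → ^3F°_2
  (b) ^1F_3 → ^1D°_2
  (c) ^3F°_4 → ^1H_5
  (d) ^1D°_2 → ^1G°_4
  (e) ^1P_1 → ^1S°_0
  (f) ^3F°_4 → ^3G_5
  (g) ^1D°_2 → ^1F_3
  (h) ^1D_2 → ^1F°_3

6

(a) allowed
(b) allowed
(c) forbidden (ΔS, ΔL fail)
(d) forbidden (parity, ΔL, ΔJ fail)
(e) allowed
(f) allowed
(g) allowed
(h) allowed
Total allowed: 6 of 8.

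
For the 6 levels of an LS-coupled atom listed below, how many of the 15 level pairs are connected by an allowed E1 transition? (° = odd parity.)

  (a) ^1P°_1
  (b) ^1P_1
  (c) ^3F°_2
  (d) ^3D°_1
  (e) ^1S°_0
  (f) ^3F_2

4

(a)–(b): allowed.
(a)–(c): forbidden (parity, ΔS, ΔL).
(a)–(d): forbidden (parity, ΔS).
(a)–(e): forbidden (parity).
(a)–(f): forbidden (ΔS, ΔL).
(b)–(c): forbidden (ΔS, ΔL).
(b)–(d): forbidden (ΔS).
(b)–(e): allowed.
(b)–(f): forbidden (parity, ΔS, ΔL).
(c)–(d): forbidden (parity).
(c)–(e): forbidden (parity, ΔS, ΔL, ΔJ).
(c)–(f): allowed.
(d)–(e): forbidden (parity, ΔS, ΔL).
(d)–(f): allowed.
(e)–(f): forbidden (ΔS, ΔL, ΔJ).
Allowed pairs: 4 of 15.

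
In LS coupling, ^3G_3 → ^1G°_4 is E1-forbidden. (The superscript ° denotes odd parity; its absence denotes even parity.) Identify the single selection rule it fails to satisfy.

Reading off the term symbols: S 1→0, L 4→4, J 3→4, parity even→odd.
ΔJ = 0, ±1 (not J=0↔0): J: 3 → 4, ΔJ = +1 — passes.
Parity must change: even → odd — passes.
ΔL = 0, ±1 (not L=0↔0): L: 4 → 4, ΔL = +0 — passes.
ΔS = 0: S: 1 → 0 — fails.

the ΔS = 0 rule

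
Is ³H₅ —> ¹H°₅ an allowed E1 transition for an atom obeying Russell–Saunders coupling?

Parity must change: even → odd — ok.
ΔS = 0: S: 1 → 0 — fails.
ΔL = 0, ±1 (not L=0↔0): L: 5 → 5, ΔL = +0 — ok.
ΔJ = 0, ±1 (not J=0↔0): J: 5 → 5, ΔJ = +0 — ok.
Rule(s) violated: ΔS.

forbidden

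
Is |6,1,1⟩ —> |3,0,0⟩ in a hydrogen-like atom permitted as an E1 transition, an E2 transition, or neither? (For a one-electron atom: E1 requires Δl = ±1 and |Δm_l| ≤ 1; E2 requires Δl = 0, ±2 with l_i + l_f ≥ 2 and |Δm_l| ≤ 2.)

E1

Δl = 0 − 1 = -1; l_i + l_f = 1.
Δm_l = -1.
E1 (Δl = ±1, |Δm_l| ≤ 1): satisfied.
E2 (Δl = 0,±2, l_i+l_f ≥ 2, |Δm_l| ≤ 2): not satisfied.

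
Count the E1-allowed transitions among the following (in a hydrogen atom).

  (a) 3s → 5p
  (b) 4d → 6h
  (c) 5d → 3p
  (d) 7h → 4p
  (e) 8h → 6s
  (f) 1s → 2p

(a) allowed
(b) forbidden — Δl = +3 (E1 requires Δl = ±1)
(c) allowed
(d) forbidden — Δl = -4 (E1 requires Δl = ±1)
(e) forbidden — Δl = -5 (E1 requires Δl = ±1)
(f) allowed
Total allowed: 3 of 6.

3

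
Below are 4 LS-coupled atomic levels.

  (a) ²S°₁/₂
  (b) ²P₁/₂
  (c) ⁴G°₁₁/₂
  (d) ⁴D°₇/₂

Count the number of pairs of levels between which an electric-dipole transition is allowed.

(a)–(b): allowed.
(a)–(c): forbidden (parity, ΔS, ΔL, ΔJ).
(a)–(d): forbidden (parity, ΔS, ΔL, ΔJ).
(b)–(c): forbidden (ΔS, ΔL, ΔJ).
(b)–(d): forbidden (ΔS, ΔJ).
(c)–(d): forbidden (parity, ΔL, ΔJ).
Allowed pairs: 1 of 6.

1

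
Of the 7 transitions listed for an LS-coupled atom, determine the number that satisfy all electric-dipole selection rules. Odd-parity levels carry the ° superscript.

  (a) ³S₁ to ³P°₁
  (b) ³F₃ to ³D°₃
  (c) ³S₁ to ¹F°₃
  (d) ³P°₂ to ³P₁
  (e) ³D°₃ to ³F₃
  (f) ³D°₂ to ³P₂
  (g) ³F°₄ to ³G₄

(a) allowed
(b) allowed
(c) forbidden (ΔS, ΔL, ΔJ fail)
(d) allowed
(e) allowed
(f) allowed
(g) allowed
Total allowed: 6 of 7.

6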